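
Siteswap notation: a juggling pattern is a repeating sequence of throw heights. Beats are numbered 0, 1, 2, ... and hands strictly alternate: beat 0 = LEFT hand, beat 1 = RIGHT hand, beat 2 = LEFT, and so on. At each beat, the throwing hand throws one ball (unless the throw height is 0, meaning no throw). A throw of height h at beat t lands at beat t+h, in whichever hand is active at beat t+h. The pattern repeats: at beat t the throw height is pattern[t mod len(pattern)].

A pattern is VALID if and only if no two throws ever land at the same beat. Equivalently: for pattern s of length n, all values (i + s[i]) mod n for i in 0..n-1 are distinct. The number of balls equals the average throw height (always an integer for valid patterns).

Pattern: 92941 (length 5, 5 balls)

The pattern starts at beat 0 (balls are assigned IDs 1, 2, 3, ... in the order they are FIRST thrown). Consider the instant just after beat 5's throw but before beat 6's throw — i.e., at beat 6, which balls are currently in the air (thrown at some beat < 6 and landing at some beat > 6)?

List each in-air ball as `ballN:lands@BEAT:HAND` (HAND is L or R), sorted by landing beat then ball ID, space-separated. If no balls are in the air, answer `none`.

Beat 0 (L): throw ball1 h=9 -> lands@9:R; in-air after throw: [b1@9:R]
Beat 1 (R): throw ball2 h=2 -> lands@3:R; in-air after throw: [b2@3:R b1@9:R]
Beat 2 (L): throw ball3 h=9 -> lands@11:R; in-air after throw: [b2@3:R b1@9:R b3@11:R]
Beat 3 (R): throw ball2 h=4 -> lands@7:R; in-air after throw: [b2@7:R b1@9:R b3@11:R]
Beat 4 (L): throw ball4 h=1 -> lands@5:R; in-air after throw: [b4@5:R b2@7:R b1@9:R b3@11:R]
Beat 5 (R): throw ball4 h=9 -> lands@14:L; in-air after throw: [b2@7:R b1@9:R b3@11:R b4@14:L]
Beat 6 (L): throw ball5 h=2 -> lands@8:L; in-air after throw: [b2@7:R b5@8:L b1@9:R b3@11:R b4@14:L]

Answer: ball2:lands@7:R ball1:lands@9:R ball3:lands@11:R ball4:lands@14:L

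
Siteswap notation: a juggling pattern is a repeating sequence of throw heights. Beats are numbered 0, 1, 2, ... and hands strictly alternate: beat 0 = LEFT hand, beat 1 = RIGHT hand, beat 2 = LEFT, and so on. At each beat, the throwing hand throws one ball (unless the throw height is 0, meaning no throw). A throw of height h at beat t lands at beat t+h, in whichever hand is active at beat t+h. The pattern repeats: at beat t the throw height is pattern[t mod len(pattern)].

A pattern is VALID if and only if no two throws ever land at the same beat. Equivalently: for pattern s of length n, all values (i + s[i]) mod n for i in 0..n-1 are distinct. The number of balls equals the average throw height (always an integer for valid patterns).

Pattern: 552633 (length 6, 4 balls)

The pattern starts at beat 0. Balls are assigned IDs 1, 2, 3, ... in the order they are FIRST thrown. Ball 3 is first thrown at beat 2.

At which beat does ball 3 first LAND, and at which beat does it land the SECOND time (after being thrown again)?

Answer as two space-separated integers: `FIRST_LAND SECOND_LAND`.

Beat 0 (L): throw ball1 h=5 -> lands@5:R; in-air after throw: [b1@5:R]
Beat 1 (R): throw ball2 h=5 -> lands@6:L; in-air after throw: [b1@5:R b2@6:L]
Beat 2 (L): throw ball3 h=2 -> lands@4:L; in-air after throw: [b3@4:L b1@5:R b2@6:L]
Beat 3 (R): throw ball4 h=6 -> lands@9:R; in-air after throw: [b3@4:L b1@5:R b2@6:L b4@9:R]
Beat 4 (L): throw ball3 h=3 -> lands@7:R; in-air after throw: [b1@5:R b2@6:L b3@7:R b4@9:R]
Beat 5 (R): throw ball1 h=3 -> lands@8:L; in-air after throw: [b2@6:L b3@7:R b1@8:L b4@9:R]
Beat 6 (L): throw ball2 h=5 -> lands@11:R; in-air after throw: [b3@7:R b1@8:L b4@9:R b2@11:R]
Beat 7 (R): throw ball3 h=5 -> lands@12:L; in-air after throw: [b1@8:L b4@9:R b2@11:R b3@12:L]
Ball 3: thrown@2 h=2 -> first land @4; rethrown@4 h=3 -> second land @7

Answer: 4 7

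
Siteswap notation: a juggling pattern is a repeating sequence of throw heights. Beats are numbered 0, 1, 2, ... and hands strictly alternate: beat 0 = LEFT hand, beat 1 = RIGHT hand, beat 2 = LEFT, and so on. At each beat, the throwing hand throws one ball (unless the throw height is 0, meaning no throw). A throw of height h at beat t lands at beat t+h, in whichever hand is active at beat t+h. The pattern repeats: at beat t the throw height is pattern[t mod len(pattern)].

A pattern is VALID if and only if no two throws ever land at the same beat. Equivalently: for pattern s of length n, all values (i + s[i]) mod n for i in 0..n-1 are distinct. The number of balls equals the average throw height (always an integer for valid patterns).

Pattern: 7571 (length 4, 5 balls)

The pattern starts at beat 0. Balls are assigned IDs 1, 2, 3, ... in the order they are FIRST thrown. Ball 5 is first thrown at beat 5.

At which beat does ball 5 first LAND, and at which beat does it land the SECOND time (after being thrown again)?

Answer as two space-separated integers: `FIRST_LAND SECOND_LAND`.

Beat 0 (L): throw ball1 h=7 -> lands@7:R; in-air after throw: [b1@7:R]
Beat 1 (R): throw ball2 h=5 -> lands@6:L; in-air after throw: [b2@6:L b1@7:R]
Beat 2 (L): throw ball3 h=7 -> lands@9:R; in-air after throw: [b2@6:L b1@7:R b3@9:R]
Beat 3 (R): throw ball4 h=1 -> lands@4:L; in-air after throw: [b4@4:L b2@6:L b1@7:R b3@9:R]
Beat 4 (L): throw ball4 h=7 -> lands@11:R; in-air after throw: [b2@6:L b1@7:R b3@9:R b4@11:R]
Beat 5 (R): throw ball5 h=5 -> lands@10:L; in-air after throw: [b2@6:L b1@7:R b3@9:R b5@10:L b4@11:R]
Beat 6 (L): throw ball2 h=7 -> lands@13:R; in-air after throw: [b1@7:R b3@9:R b5@10:L b4@11:R b2@13:R]
Beat 7 (R): throw ball1 h=1 -> lands@8:L; in-air after throw: [b1@8:L b3@9:R b5@10:L b4@11:R b2@13:R]
Beat 8 (L): throw ball1 h=7 -> lands@15:R; in-air after throw: [b3@9:R b5@10:L b4@11:R b2@13:R b1@15:R]
Beat 9 (R): throw ball3 h=5 -> lands@14:L; in-air after throw: [b5@10:L b4@11:R b2@13:R b3@14:L b1@15:R]
Beat 10 (L): throw ball5 h=7 -> lands@17:R; in-air after throw: [b4@11:R b2@13:R b3@14:L b1@15:R b5@17:R]
Beat 11 (R): throw ball4 h=1 -> lands@12:L; in-air after throw: [b4@12:L b2@13:R b3@14:L b1@15:R b5@17:R]
Beat 12 (L): throw ball4 h=7 -> lands@19:R; in-air after throw: [b2@13:R b3@14:L b1@15:R b5@17:R b4@19:R]
Beat 13 (R): throw ball2 h=5 -> lands@18:L; in-air after throw: [b3@14:L b1@15:R b5@17:R b2@18:L b4@19:R]
Beat 14 (L): throw ball3 h=7 -> lands@21:R; in-air after throw: [b1@15:R b5@17:R b2@18:L b4@19:R b3@21:R]
Beat 15 (R): throw ball1 h=1 -> lands@16:L; in-air after throw: [b1@16:L b5@17:R b2@18:L b4@19:R b3@21:R]
Beat 16 (L): throw ball1 h=7 -> lands@23:R; in-air after throw: [b5@17:R b2@18:L b4@19:R b3@21:R b1@23:R]
Beat 17 (R): throw ball5 h=5 -> lands@22:L; in-air after throw: [b2@18:L b4@19:R b3@21:R b5@22:L b1@23:R]
Ball 5: thrown@5 h=5 -> first land @10; rethrown@10 h=7 -> second land @17

Answer: 10 17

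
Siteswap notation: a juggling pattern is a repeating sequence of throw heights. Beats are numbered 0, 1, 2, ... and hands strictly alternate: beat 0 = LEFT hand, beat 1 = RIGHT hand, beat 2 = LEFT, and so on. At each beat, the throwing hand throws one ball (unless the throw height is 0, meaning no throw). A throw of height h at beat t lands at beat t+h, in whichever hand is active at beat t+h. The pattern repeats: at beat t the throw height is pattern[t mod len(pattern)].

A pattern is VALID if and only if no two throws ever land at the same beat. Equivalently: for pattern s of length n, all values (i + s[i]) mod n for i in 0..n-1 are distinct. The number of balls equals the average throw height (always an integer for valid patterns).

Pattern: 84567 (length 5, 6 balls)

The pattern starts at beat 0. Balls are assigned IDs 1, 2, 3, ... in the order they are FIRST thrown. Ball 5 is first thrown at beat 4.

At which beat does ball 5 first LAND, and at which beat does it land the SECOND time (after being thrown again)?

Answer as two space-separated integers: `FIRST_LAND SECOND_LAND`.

Answer: 11 15

Derivation:
Beat 0 (L): throw ball1 h=8 -> lands@8:L; in-air after throw: [b1@8:L]
Beat 1 (R): throw ball2 h=4 -> lands@5:R; in-air after throw: [b2@5:R b1@8:L]
Beat 2 (L): throw ball3 h=5 -> lands@7:R; in-air after throw: [b2@5:R b3@7:R b1@8:L]
Beat 3 (R): throw ball4 h=6 -> lands@9:R; in-air after throw: [b2@5:R b3@7:R b1@8:L b4@9:R]
Beat 4 (L): throw ball5 h=7 -> lands@11:R; in-air after throw: [b2@5:R b3@7:R b1@8:L b4@9:R b5@11:R]
Beat 5 (R): throw ball2 h=8 -> lands@13:R; in-air after throw: [b3@7:R b1@8:L b4@9:R b5@11:R b2@13:R]
Beat 6 (L): throw ball6 h=4 -> lands@10:L; in-air after throw: [b3@7:R b1@8:L b4@9:R b6@10:L b5@11:R b2@13:R]
Beat 7 (R): throw ball3 h=5 -> lands@12:L; in-air after throw: [b1@8:L b4@9:R b6@10:L b5@11:R b3@12:L b2@13:R]
Beat 8 (L): throw ball1 h=6 -> lands@14:L; in-air after throw: [b4@9:R b6@10:L b5@11:R b3@12:L b2@13:R b1@14:L]
Beat 9 (R): throw ball4 h=7 -> lands@16:L; in-air after throw: [b6@10:L b5@11:R b3@12:L b2@13:R b1@14:L b4@16:L]
Beat 10 (L): throw ball6 h=8 -> lands@18:L; in-air after throw: [b5@11:R b3@12:L b2@13:R b1@14:L b4@16:L b6@18:L]
Beat 11 (R): throw ball5 h=4 -> lands@15:R; in-air after throw: [b3@12:L b2@13:R b1@14:L b5@15:R b4@16:L b6@18:L]
Beat 12 (L): throw ball3 h=5 -> lands@17:R; in-air after throw: [b2@13:R b1@14:L b5@15:R b4@16:L b3@17:R b6@18:L]
Beat 13 (R): throw ball2 h=6 -> lands@19:R; in-air after throw: [b1@14:L b5@15:R b4@16:L b3@17:R b6@18:L b2@19:R]
Beat 14 (L): throw ball1 h=7 -> lands@21:R; in-air after throw: [b5@15:R b4@16:L b3@17:R b6@18:L b2@19:R b1@21:R]
Beat 15 (R): throw ball5 h=8 -> lands@23:R; in-air after throw: [b4@16:L b3@17:R b6@18:L b2@19:R b1@21:R b5@23:R]
Ball 5: thrown@4 h=7 -> first land @11; rethrown@11 h=4 -> second land @15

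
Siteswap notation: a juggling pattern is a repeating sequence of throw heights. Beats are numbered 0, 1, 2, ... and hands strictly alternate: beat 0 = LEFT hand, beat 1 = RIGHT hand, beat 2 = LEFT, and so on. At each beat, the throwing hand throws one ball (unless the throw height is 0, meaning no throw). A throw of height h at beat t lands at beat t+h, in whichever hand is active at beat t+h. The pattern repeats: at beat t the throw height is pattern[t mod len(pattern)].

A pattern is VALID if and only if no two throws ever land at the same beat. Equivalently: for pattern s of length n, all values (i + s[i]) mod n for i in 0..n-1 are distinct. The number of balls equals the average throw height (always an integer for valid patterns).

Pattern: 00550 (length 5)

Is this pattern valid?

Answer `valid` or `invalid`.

i=0: (i + s[i]) mod n = (0 + 0) mod 5 = 0
i=1: (i + s[i]) mod n = (1 + 0) mod 5 = 1
i=2: (i + s[i]) mod n = (2 + 5) mod 5 = 2
i=3: (i + s[i]) mod n = (3 + 5) mod 5 = 3
i=4: (i + s[i]) mod n = (4 + 0) mod 5 = 4
Residues: [0, 1, 2, 3, 4], distinct: True

Answer: valid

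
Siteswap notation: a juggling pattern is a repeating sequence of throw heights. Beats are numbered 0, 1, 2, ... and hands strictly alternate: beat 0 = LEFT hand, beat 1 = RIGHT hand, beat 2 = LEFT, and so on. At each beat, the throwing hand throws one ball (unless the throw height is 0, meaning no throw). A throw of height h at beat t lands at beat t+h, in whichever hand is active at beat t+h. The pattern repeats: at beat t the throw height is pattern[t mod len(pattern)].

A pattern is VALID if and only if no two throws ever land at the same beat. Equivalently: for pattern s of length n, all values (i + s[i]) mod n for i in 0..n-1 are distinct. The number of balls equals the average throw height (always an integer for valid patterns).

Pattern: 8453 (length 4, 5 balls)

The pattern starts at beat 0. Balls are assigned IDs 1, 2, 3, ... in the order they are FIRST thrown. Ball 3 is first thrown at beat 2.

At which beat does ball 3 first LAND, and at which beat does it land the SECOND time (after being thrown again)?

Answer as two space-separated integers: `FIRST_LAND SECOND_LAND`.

Answer: 7 10

Derivation:
Beat 0 (L): throw ball1 h=8 -> lands@8:L; in-air after throw: [b1@8:L]
Beat 1 (R): throw ball2 h=4 -> lands@5:R; in-air after throw: [b2@5:R b1@8:L]
Beat 2 (L): throw ball3 h=5 -> lands@7:R; in-air after throw: [b2@5:R b3@7:R b1@8:L]
Beat 3 (R): throw ball4 h=3 -> lands@6:L; in-air after throw: [b2@5:R b4@6:L b3@7:R b1@8:L]
Beat 4 (L): throw ball5 h=8 -> lands@12:L; in-air after throw: [b2@5:R b4@6:L b3@7:R b1@8:L b5@12:L]
Beat 5 (R): throw ball2 h=4 -> lands@9:R; in-air after throw: [b4@6:L b3@7:R b1@8:L b2@9:R b5@12:L]
Beat 6 (L): throw ball4 h=5 -> lands@11:R; in-air after throw: [b3@7:R b1@8:L b2@9:R b4@11:R b5@12:L]
Beat 7 (R): throw ball3 h=3 -> lands@10:L; in-air after throw: [b1@8:L b2@9:R b3@10:L b4@11:R b5@12:L]
Beat 8 (L): throw ball1 h=8 -> lands@16:L; in-air after throw: [b2@9:R b3@10:L b4@11:R b5@12:L b1@16:L]
Beat 9 (R): throw ball2 h=4 -> lands@13:R; in-air after throw: [b3@10:L b4@11:R b5@12:L b2@13:R b1@16:L]
Beat 10 (L): throw ball3 h=5 -> lands@15:R; in-air after throw: [b4@11:R b5@12:L b2@13:R b3@15:R b1@16:L]
Ball 3: thrown@2 h=5 -> first land @7; rethrown@7 h=3 -> second land @10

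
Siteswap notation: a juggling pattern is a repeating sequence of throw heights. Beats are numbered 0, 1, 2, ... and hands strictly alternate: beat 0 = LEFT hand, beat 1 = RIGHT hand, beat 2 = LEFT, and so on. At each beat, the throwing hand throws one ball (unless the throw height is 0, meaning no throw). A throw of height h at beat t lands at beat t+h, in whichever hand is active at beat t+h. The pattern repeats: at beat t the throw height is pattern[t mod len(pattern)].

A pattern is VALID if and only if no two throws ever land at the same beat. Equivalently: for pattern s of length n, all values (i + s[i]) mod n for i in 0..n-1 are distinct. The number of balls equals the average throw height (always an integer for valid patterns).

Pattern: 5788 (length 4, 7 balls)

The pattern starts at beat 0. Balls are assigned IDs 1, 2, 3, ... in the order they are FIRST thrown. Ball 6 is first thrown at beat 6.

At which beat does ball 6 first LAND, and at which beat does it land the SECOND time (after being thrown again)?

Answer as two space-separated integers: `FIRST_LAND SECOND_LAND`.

Answer: 14 22

Derivation:
Beat 0 (L): throw ball1 h=5 -> lands@5:R; in-air after throw: [b1@5:R]
Beat 1 (R): throw ball2 h=7 -> lands@8:L; in-air after throw: [b1@5:R b2@8:L]
Beat 2 (L): throw ball3 h=8 -> lands@10:L; in-air after throw: [b1@5:R b2@8:L b3@10:L]
Beat 3 (R): throw ball4 h=8 -> lands@11:R; in-air after throw: [b1@5:R b2@8:L b3@10:L b4@11:R]
Beat 4 (L): throw ball5 h=5 -> lands@9:R; in-air after throw: [b1@5:R b2@8:L b5@9:R b3@10:L b4@11:R]
Beat 5 (R): throw ball1 h=7 -> lands@12:L; in-air after throw: [b2@8:L b5@9:R b3@10:L b4@11:R b1@12:L]
Beat 6 (L): throw ball6 h=8 -> lands@14:L; in-air after throw: [b2@8:L b5@9:R b3@10:L b4@11:R b1@12:L b6@14:L]
Beat 7 (R): throw ball7 h=8 -> lands@15:R; in-air after throw: [b2@8:L b5@9:R b3@10:L b4@11:R b1@12:L b6@14:L b7@15:R]
Beat 8 (L): throw ball2 h=5 -> lands@13:R; in-air after throw: [b5@9:R b3@10:L b4@11:R b1@12:L b2@13:R b6@14:L b7@15:R]
Beat 9 (R): throw ball5 h=7 -> lands@16:L; in-air after throw: [b3@10:L b4@11:R b1@12:L b2@13:R b6@14:L b7@15:R b5@16:L]
Beat 10 (L): throw ball3 h=8 -> lands@18:L; in-air after throw: [b4@11:R b1@12:L b2@13:R b6@14:L b7@15:R b5@16:L b3@18:L]
Beat 11 (R): throw ball4 h=8 -> lands@19:R; in-air after throw: [b1@12:L b2@13:R b6@14:L b7@15:R b5@16:L b3@18:L b4@19:R]
Beat 12 (L): throw ball1 h=5 -> lands@17:R; in-air after throw: [b2@13:R b6@14:L b7@15:R b5@16:L b1@17:R b3@18:L b4@19:R]
Beat 13 (R): throw ball2 h=7 -> lands@20:L; in-air after throw: [b6@14:L b7@15:R b5@16:L b1@17:R b3@18:L b4@19:R b2@20:L]
Beat 14 (L): throw ball6 h=8 -> lands@22:L; in-air after throw: [b7@15:R b5@16:L b1@17:R b3@18:L b4@19:R b2@20:L b6@22:L]
Beat 15 (R): throw ball7 h=8 -> lands@23:R; in-air after throw: [b5@16:L b1@17:R b3@18:L b4@19:R b2@20:L b6@22:L b7@23:R]
Beat 16 (L): throw ball5 h=5 -> lands@21:R; in-air after throw: [b1@17:R b3@18:L b4@19:R b2@20:L b5@21:R b6@22:L b7@23:R]
Ball 6: thrown@6 h=8 -> first land @14; rethrown@14 h=8 -> second land @22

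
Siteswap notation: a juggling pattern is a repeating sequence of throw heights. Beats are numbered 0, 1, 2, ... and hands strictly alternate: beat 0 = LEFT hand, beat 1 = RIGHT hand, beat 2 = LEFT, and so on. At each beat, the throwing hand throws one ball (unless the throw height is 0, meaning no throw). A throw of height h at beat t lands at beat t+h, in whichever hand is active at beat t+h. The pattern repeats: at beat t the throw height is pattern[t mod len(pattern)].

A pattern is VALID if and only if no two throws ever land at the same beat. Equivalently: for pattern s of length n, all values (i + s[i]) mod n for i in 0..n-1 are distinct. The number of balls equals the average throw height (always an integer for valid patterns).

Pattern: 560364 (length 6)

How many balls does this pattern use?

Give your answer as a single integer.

Answer: 4

Derivation:
Pattern = [5, 6, 0, 3, 6, 4], length n = 6
  position 0: throw height = 5, running sum = 5
  position 1: throw height = 6, running sum = 11
  position 2: throw height = 0, running sum = 11
  position 3: throw height = 3, running sum = 14
  position 4: throw height = 6, running sum = 20
  position 5: throw height = 4, running sum = 24
Total sum = 24; balls = sum / n = 24 / 6 = 4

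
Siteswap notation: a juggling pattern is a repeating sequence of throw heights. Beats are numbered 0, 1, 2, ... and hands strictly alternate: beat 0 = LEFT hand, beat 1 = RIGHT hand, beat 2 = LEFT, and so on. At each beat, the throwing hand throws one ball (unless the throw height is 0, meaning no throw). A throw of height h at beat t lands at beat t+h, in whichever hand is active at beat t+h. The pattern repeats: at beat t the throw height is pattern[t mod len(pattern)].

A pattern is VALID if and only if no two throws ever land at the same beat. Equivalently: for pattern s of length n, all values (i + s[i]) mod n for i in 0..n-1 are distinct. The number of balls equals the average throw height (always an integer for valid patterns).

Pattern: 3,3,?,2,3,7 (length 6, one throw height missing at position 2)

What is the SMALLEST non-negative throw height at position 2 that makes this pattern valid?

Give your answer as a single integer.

i=0: (0 + 3) mod 6 = 3
i=1: (1 + 3) mod 6 = 4
i=2: s[i]=? (unknown)
i=3: (3 + 2) mod 6 = 5
i=4: (4 + 3) mod 6 = 1
i=5: (5 + 7) mod 6 = 0
Known residues: [0, 1, 3, 4, 5]; need a permutation of 0..5, so missing residue r = 2
Need (2 + s) mod 6 = 2; smallest s = (2 - 2) mod 6 = 0

Answer: 0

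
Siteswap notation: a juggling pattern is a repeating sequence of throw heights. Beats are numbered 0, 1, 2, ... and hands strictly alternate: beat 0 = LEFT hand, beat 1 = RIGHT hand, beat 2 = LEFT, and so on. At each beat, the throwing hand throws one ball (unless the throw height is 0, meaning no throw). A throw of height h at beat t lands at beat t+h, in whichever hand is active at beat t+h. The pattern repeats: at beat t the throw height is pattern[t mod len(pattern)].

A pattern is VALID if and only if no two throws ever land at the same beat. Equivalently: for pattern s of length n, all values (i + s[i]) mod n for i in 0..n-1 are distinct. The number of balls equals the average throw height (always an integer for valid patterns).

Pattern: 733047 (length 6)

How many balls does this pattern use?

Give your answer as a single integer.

Answer: 4

Derivation:
Pattern = [7, 3, 3, 0, 4, 7], length n = 6
  position 0: throw height = 7, running sum = 7
  position 1: throw height = 3, running sum = 10
  position 2: throw height = 3, running sum = 13
  position 3: throw height = 0, running sum = 13
  position 4: throw height = 4, running sum = 17
  position 5: throw height = 7, running sum = 24
Total sum = 24; balls = sum / n = 24 / 6 = 4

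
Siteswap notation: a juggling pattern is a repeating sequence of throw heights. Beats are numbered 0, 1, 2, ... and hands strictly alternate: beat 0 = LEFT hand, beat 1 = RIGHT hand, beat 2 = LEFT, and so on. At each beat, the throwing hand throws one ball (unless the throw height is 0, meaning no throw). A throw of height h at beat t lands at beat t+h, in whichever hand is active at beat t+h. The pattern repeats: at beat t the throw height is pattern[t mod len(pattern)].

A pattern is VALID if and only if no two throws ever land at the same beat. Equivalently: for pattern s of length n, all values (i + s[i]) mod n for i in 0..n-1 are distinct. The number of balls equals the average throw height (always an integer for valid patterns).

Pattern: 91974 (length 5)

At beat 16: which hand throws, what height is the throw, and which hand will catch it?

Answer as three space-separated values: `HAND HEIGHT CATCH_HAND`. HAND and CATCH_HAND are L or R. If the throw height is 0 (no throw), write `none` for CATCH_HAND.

Answer: L 1 R

Derivation:
Beat 16: 16 mod 2 = 0, so hand = L
Throw height = pattern[16 mod 5] = pattern[1] = 1
Lands at beat 16+1=17, 17 mod 2 = 1, so catch hand = R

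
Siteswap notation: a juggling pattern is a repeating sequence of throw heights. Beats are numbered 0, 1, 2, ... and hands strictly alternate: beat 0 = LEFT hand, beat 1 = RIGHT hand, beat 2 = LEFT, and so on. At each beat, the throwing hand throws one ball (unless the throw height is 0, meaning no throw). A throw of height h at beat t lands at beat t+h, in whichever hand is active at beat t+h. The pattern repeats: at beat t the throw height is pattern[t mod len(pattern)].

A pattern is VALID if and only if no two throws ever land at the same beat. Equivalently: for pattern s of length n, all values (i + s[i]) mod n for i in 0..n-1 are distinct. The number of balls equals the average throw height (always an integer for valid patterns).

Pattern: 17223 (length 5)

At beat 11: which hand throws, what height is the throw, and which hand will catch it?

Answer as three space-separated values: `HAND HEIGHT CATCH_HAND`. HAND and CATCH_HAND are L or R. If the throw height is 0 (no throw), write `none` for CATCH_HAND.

Answer: R 7 L

Derivation:
Beat 11: 11 mod 2 = 1, so hand = R
Throw height = pattern[11 mod 5] = pattern[1] = 7
Lands at beat 11+7=18, 18 mod 2 = 0, so catch hand = L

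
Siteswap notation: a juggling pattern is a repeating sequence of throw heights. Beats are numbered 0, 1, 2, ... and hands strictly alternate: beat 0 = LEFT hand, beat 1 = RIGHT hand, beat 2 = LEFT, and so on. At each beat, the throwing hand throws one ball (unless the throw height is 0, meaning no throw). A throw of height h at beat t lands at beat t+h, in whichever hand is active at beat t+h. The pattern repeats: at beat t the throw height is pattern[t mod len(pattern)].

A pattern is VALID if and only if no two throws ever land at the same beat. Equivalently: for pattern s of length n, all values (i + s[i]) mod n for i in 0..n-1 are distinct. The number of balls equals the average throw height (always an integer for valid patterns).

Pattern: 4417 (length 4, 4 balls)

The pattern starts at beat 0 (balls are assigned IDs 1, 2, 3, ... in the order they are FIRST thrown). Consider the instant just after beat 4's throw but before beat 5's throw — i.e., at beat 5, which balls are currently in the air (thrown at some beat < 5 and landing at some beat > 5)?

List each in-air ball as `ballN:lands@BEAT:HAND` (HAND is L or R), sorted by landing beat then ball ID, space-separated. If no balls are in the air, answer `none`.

Beat 0 (L): throw ball1 h=4 -> lands@4:L; in-air after throw: [b1@4:L]
Beat 1 (R): throw ball2 h=4 -> lands@5:R; in-air after throw: [b1@4:L b2@5:R]
Beat 2 (L): throw ball3 h=1 -> lands@3:R; in-air after throw: [b3@3:R b1@4:L b2@5:R]
Beat 3 (R): throw ball3 h=7 -> lands@10:L; in-air after throw: [b1@4:L b2@5:R b3@10:L]
Beat 4 (L): throw ball1 h=4 -> lands@8:L; in-air after throw: [b2@5:R b1@8:L b3@10:L]
Beat 5 (R): throw ball2 h=4 -> lands@9:R; in-air after throw: [b1@8:L b2@9:R b3@10:L]

Answer: ball1:lands@8:L ball3:lands@10:L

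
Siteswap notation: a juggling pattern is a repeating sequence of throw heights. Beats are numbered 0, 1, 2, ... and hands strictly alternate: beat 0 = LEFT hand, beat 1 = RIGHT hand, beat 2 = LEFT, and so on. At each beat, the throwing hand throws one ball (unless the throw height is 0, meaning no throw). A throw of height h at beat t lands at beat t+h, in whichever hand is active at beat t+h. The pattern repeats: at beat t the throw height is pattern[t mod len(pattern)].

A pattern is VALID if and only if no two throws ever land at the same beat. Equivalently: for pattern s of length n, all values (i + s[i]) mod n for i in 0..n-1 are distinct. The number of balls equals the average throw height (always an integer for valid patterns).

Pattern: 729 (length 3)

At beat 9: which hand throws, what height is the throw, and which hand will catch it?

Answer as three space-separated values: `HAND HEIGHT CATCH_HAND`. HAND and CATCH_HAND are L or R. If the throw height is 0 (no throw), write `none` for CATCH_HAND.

Beat 9: 9 mod 2 = 1, so hand = R
Throw height = pattern[9 mod 3] = pattern[0] = 7
Lands at beat 9+7=16, 16 mod 2 = 0, so catch hand = L

Answer: R 7 L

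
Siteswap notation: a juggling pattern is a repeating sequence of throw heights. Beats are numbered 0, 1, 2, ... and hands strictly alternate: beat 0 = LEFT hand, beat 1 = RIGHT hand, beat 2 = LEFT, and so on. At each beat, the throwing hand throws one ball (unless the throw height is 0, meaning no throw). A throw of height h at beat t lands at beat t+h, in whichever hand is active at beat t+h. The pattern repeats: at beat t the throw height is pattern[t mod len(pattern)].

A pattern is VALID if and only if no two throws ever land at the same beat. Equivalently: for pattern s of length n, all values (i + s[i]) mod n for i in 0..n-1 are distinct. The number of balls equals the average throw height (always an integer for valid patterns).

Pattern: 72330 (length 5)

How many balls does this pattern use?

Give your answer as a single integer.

Answer: 3

Derivation:
Pattern = [7, 2, 3, 3, 0], length n = 5
  position 0: throw height = 7, running sum = 7
  position 1: throw height = 2, running sum = 9
  position 2: throw height = 3, running sum = 12
  position 3: throw height = 3, running sum = 15
  position 4: throw height = 0, running sum = 15
Total sum = 15; balls = sum / n = 15 / 5 = 3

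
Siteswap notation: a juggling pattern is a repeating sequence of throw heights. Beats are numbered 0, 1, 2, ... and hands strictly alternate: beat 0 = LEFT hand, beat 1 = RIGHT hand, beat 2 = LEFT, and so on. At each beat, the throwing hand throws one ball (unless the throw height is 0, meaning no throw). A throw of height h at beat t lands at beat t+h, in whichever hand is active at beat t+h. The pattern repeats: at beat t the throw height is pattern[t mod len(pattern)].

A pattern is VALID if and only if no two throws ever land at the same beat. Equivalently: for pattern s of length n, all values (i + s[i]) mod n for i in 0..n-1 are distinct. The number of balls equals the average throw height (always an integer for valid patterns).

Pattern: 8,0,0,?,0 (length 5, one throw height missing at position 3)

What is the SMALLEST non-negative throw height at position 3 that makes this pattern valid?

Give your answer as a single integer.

i=0: (0 + 8) mod 5 = 3
i=1: (1 + 0) mod 5 = 1
i=2: (2 + 0) mod 5 = 2
i=3: s[i]=? (unknown)
i=4: (4 + 0) mod 5 = 4
Known residues: [1, 2, 3, 4]; need a permutation of 0..4, so missing residue r = 0
Need (3 + s) mod 5 = 0; smallest s = (0 - 3) mod 5 = 2

Answer: 2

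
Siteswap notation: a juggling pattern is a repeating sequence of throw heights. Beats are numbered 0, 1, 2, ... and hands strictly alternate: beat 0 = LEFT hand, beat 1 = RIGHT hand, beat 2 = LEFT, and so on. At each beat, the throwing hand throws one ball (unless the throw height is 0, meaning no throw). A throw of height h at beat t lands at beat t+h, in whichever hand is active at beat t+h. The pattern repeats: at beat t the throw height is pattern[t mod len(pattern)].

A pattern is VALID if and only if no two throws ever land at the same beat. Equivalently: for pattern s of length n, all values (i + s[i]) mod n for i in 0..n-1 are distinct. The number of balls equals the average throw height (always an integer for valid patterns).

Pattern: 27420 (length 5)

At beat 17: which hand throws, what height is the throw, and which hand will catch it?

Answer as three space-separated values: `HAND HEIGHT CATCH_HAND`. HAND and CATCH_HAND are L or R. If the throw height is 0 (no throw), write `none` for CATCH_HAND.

Answer: R 4 R

Derivation:
Beat 17: 17 mod 2 = 1, so hand = R
Throw height = pattern[17 mod 5] = pattern[2] = 4
Lands at beat 17+4=21, 21 mod 2 = 1, so catch hand = R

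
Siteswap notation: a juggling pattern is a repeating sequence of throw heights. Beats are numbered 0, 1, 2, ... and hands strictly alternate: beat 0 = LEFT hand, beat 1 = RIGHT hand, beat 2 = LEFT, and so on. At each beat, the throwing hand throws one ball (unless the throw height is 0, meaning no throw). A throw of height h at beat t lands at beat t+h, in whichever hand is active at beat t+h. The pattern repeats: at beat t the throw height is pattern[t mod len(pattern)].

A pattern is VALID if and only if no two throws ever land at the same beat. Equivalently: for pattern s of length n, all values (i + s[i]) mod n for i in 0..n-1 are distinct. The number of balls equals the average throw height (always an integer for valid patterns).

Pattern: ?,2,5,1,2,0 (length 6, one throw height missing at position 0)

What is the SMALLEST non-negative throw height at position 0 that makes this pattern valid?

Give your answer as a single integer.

Answer: 2

Derivation:
i=0: s[i]=? (unknown)
i=1: (1 + 2) mod 6 = 3
i=2: (2 + 5) mod 6 = 1
i=3: (3 + 1) mod 6 = 4
i=4: (4 + 2) mod 6 = 0
i=5: (5 + 0) mod 6 = 5
Known residues: [0, 1, 3, 4, 5]; need a permutation of 0..5, so missing residue r = 2
Need (0 + s) mod 6 = 2; smallest s = (2 - 0) mod 6 = 2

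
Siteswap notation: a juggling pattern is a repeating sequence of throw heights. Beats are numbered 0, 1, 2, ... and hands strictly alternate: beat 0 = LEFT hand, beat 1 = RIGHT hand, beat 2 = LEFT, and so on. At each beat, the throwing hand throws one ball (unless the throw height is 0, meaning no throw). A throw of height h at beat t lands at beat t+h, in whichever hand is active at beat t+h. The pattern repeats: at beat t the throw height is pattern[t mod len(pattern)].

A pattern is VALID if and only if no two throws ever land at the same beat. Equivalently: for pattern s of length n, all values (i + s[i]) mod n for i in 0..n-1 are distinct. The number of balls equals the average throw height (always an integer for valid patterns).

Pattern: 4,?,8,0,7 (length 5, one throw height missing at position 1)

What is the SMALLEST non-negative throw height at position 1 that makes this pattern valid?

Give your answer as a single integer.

Answer: 1

Derivation:
i=0: (0 + 4) mod 5 = 4
i=1: s[i]=? (unknown)
i=2: (2 + 8) mod 5 = 0
i=3: (3 + 0) mod 5 = 3
i=4: (4 + 7) mod 5 = 1
Known residues: [0, 1, 3, 4]; need a permutation of 0..4, so missing residue r = 2
Need (1 + s) mod 5 = 2; smallest s = (2 - 1) mod 5 = 1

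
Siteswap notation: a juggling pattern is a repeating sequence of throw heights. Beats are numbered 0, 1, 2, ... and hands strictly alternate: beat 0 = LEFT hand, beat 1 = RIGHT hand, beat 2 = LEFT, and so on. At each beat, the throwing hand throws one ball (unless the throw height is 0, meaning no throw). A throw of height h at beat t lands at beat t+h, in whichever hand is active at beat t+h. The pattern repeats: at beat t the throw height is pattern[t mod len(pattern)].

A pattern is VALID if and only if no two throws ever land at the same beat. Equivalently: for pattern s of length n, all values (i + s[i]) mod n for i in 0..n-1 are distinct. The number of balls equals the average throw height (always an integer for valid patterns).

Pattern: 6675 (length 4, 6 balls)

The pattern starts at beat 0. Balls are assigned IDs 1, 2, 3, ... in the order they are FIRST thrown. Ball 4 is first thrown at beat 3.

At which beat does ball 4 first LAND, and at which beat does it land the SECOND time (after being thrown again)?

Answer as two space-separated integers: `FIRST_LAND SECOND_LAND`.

Beat 0 (L): throw ball1 h=6 -> lands@6:L; in-air after throw: [b1@6:L]
Beat 1 (R): throw ball2 h=6 -> lands@7:R; in-air after throw: [b1@6:L b2@7:R]
Beat 2 (L): throw ball3 h=7 -> lands@9:R; in-air after throw: [b1@6:L b2@7:R b3@9:R]
Beat 3 (R): throw ball4 h=5 -> lands@8:L; in-air after throw: [b1@6:L b2@7:R b4@8:L b3@9:R]
Beat 4 (L): throw ball5 h=6 -> lands@10:L; in-air after throw: [b1@6:L b2@7:R b4@8:L b3@9:R b5@10:L]
Beat 5 (R): throw ball6 h=6 -> lands@11:R; in-air after throw: [b1@6:L b2@7:R b4@8:L b3@9:R b5@10:L b6@11:R]
Beat 6 (L): throw ball1 h=7 -> lands@13:R; in-air after throw: [b2@7:R b4@8:L b3@9:R b5@10:L b6@11:R b1@13:R]
Beat 7 (R): throw ball2 h=5 -> lands@12:L; in-air after throw: [b4@8:L b3@9:R b5@10:L b6@11:R b2@12:L b1@13:R]
Beat 8 (L): throw ball4 h=6 -> lands@14:L; in-air after throw: [b3@9:R b5@10:L b6@11:R b2@12:L b1@13:R b4@14:L]
Beat 9 (R): throw ball3 h=6 -> lands@15:R; in-air after throw: [b5@10:L b6@11:R b2@12:L b1@13:R b4@14:L b3@15:R]
Beat 10 (L): throw ball5 h=7 -> lands@17:R; in-air after throw: [b6@11:R b2@12:L b1@13:R b4@14:L b3@15:R b5@17:R]
Beat 11 (R): throw ball6 h=5 -> lands@16:L; in-air after throw: [b2@12:L b1@13:R b4@14:L b3@15:R b6@16:L b5@17:R]
Beat 12 (L): throw ball2 h=6 -> lands@18:L; in-air after throw: [b1@13:R b4@14:L b3@15:R b6@16:L b5@17:R b2@18:L]
Beat 13 (R): throw ball1 h=6 -> lands@19:R; in-air after throw: [b4@14:L b3@15:R b6@16:L b5@17:R b2@18:L b1@19:R]
Beat 14 (L): throw ball4 h=7 -> lands@21:R; in-air after throw: [b3@15:R b6@16:L b5@17:R b2@18:L b1@19:R b4@21:R]
Ball 4: thrown@3 h=5 -> first land @8; rethrown@8 h=6 -> second land @14

Answer: 8 14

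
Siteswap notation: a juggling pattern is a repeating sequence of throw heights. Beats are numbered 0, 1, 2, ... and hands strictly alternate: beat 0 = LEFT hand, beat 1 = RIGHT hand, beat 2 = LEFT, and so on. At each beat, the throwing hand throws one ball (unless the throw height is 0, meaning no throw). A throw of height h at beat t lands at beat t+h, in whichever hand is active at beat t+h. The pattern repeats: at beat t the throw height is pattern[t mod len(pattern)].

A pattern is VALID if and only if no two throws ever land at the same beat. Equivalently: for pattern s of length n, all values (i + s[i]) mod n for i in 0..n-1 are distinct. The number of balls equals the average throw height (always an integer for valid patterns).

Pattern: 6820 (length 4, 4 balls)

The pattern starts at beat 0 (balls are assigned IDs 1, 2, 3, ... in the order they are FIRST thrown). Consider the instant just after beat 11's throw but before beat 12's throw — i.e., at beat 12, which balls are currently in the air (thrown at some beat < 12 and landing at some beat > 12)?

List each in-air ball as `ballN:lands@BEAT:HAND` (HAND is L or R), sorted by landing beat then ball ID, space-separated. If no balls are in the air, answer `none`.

Beat 0 (L): throw ball1 h=6 -> lands@6:L; in-air after throw: [b1@6:L]
Beat 1 (R): throw ball2 h=8 -> lands@9:R; in-air after throw: [b1@6:L b2@9:R]
Beat 2 (L): throw ball3 h=2 -> lands@4:L; in-air after throw: [b3@4:L b1@6:L b2@9:R]
Beat 4 (L): throw ball3 h=6 -> lands@10:L; in-air after throw: [b1@6:L b2@9:R b3@10:L]
Beat 5 (R): throw ball4 h=8 -> lands@13:R; in-air after throw: [b1@6:L b2@9:R b3@10:L b4@13:R]
Beat 6 (L): throw ball1 h=2 -> lands@8:L; in-air after throw: [b1@8:L b2@9:R b3@10:L b4@13:R]
Beat 8 (L): throw ball1 h=6 -> lands@14:L; in-air after throw: [b2@9:R b3@10:L b4@13:R b1@14:L]
Beat 9 (R): throw ball2 h=8 -> lands@17:R; in-air after throw: [b3@10:L b4@13:R b1@14:L b2@17:R]
Beat 10 (L): throw ball3 h=2 -> lands@12:L; in-air after throw: [b3@12:L b4@13:R b1@14:L b2@17:R]
Beat 12 (L): throw ball3 h=6 -> lands@18:L; in-air after throw: [b4@13:R b1@14:L b2@17:R b3@18:L]

Answer: ball4:lands@13:R ball1:lands@14:L ball2:lands@17:R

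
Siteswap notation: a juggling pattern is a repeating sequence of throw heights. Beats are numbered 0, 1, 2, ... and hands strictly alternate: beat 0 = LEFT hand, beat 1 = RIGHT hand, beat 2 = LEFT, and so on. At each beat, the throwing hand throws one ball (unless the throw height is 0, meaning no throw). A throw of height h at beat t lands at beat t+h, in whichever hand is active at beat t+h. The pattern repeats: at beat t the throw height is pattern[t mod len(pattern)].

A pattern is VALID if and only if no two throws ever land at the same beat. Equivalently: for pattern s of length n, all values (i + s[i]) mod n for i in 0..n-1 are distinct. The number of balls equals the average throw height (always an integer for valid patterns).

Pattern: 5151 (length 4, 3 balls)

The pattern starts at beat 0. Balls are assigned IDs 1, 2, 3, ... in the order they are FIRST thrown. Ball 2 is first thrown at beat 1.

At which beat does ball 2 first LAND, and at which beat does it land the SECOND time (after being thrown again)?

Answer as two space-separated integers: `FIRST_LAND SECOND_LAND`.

Beat 0 (L): throw ball1 h=5 -> lands@5:R; in-air after throw: [b1@5:R]
Beat 1 (R): throw ball2 h=1 -> lands@2:L; in-air after throw: [b2@2:L b1@5:R]
Beat 2 (L): throw ball2 h=5 -> lands@7:R; in-air after throw: [b1@5:R b2@7:R]
Beat 3 (R): throw ball3 h=1 -> lands@4:L; in-air after throw: [b3@4:L b1@5:R b2@7:R]
Beat 4 (L): throw ball3 h=5 -> lands@9:R; in-air after throw: [b1@5:R b2@7:R b3@9:R]
Beat 5 (R): throw ball1 h=1 -> lands@6:L; in-air after throw: [b1@6:L b2@7:R b3@9:R]
Beat 6 (L): throw ball1 h=5 -> lands@11:R; in-air after throw: [b2@7:R b3@9:R b1@11:R]
Beat 7 (R): throw ball2 h=1 -> lands@8:L; in-air after throw: [b2@8:L b3@9:R b1@11:R]
Ball 2: thrown@1 h=1 -> first land @2; rethrown@2 h=5 -> second land @7

Answer: 2 7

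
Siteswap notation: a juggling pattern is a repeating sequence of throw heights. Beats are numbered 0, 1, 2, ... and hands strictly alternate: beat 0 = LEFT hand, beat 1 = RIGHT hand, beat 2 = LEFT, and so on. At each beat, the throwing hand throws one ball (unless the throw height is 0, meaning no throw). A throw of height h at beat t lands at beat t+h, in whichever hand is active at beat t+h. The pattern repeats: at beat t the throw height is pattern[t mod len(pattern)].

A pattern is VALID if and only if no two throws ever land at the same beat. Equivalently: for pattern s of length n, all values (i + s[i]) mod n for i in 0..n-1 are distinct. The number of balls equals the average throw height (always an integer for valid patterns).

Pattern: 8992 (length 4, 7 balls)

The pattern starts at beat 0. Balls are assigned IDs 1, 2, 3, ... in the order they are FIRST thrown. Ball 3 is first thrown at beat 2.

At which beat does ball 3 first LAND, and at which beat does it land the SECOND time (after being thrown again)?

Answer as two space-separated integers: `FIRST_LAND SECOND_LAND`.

Beat 0 (L): throw ball1 h=8 -> lands@8:L; in-air after throw: [b1@8:L]
Beat 1 (R): throw ball2 h=9 -> lands@10:L; in-air after throw: [b1@8:L b2@10:L]
Beat 2 (L): throw ball3 h=9 -> lands@11:R; in-air after throw: [b1@8:L b2@10:L b3@11:R]
Beat 3 (R): throw ball4 h=2 -> lands@5:R; in-air after throw: [b4@5:R b1@8:L b2@10:L b3@11:R]
Beat 4 (L): throw ball5 h=8 -> lands@12:L; in-air after throw: [b4@5:R b1@8:L b2@10:L b3@11:R b5@12:L]
Beat 5 (R): throw ball4 h=9 -> lands@14:L; in-air after throw: [b1@8:L b2@10:L b3@11:R b5@12:L b4@14:L]
Beat 6 (L): throw ball6 h=9 -> lands@15:R; in-air after throw: [b1@8:L b2@10:L b3@11:R b5@12:L b4@14:L b6@15:R]
Beat 7 (R): throw ball7 h=2 -> lands@9:R; in-air after throw: [b1@8:L b7@9:R b2@10:L b3@11:R b5@12:L b4@14:L b6@15:R]
Beat 8 (L): throw ball1 h=8 -> lands@16:L; in-air after throw: [b7@9:R b2@10:L b3@11:R b5@12:L b4@14:L b6@15:R b1@16:L]
Beat 9 (R): throw ball7 h=9 -> lands@18:L; in-air after throw: [b2@10:L b3@11:R b5@12:L b4@14:L b6@15:R b1@16:L b7@18:L]
Beat 10 (L): throw ball2 h=9 -> lands@19:R; in-air after throw: [b3@11:R b5@12:L b4@14:L b6@15:R b1@16:L b7@18:L b2@19:R]
Beat 11 (R): throw ball3 h=2 -> lands@13:R; in-air after throw: [b5@12:L b3@13:R b4@14:L b6@15:R b1@16:L b7@18:L b2@19:R]
Beat 12 (L): throw ball5 h=8 -> lands@20:L; in-air after throw: [b3@13:R b4@14:L b6@15:R b1@16:L b7@18:L b2@19:R b5@20:L]
Beat 13 (R): throw ball3 h=9 -> lands@22:L; in-air after throw: [b4@14:L b6@15:R b1@16:L b7@18:L b2@19:R b5@20:L b3@22:L]
Ball 3: thrown@2 h=9 -> first land @11; rethrown@11 h=2 -> second land @13

Answer: 11 13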